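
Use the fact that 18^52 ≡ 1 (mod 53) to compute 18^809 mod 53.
By Fermat: 18^{52} ≡ 1 (mod 53). 809 ≡ 29 (mod 52). So 18^{809} ≡ 18^{29} ≡ 51 (mod 53)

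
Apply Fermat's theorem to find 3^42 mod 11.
By Fermat: 3^{10} ≡ 1 mod 11. 42 = 4×10 + 2. So 3^{42} ≡ 3^{2} ≡ 9 mod 11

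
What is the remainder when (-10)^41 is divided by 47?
By repeated squaring mod 47: (-10)^{1}≡37, (-10)^{2}≡6, (-10)^{4}≡36, (-10)^{8}≡27, (-10)^{16}≡24, (-10)^{32}≡12. Then (-10)^{41} = (-10)^{32+8+1} ≡ 12 × 27 × 37 ≡ 3 mod 47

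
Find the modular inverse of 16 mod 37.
Since 37 is prime, by Fermat 16^(-1) ≡ 16^{35} ≡ 7 (mod 37). Verify: 16 × 7 = 112 ≡ 1 (mod 37)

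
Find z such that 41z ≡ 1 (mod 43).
Since 43 is prime, by Fermat 41^(-1) ≡ 41^{41} ≡ 21 (mod 43). Verify: 41 × 21 = 861 ≡ 1 (mod 43)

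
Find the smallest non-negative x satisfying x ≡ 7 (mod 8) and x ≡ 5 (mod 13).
M = 8 × 13 = 104. M₁ = 13, y₁ ≡ 5 (mod 8). M₂ = 8, y₂ ≡ 5 (mod 13). x = 7×13×5 + 5×8×5 ≡ 31 (mod 104)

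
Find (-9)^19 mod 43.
By repeated squaring mod 43: (-9)^{1}≡34, (-9)^{2}≡38, (-9)^{4}≡25, (-9)^{8}≡23, (-9)^{16}≡13. Then (-9)^{19} = (-9)^{16+2+1} ≡ 13 × 38 × 34 ≡ 26 mod 43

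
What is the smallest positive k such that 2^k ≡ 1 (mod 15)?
Powers of 2 mod 15: 2^1≡2, 2^2≡4, 2^3≡8, 2^4≡1. ord_15(2) = 4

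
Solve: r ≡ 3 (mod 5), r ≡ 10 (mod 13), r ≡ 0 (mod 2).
M = 5 × 13 × 2 = 130. M₁ = 26, y₁ ≡ 1 (mod 5). M₂ = 10, y₂ ≡ 4 (mod 13). M₃ = 65, y₃ ≡ 1 (mod 2). r = 3×26×1 + 10×10×4 + 0×65×1 ≡ 88 (mod 130)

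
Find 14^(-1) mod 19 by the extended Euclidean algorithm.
Extended GCD: 14(-4) + 19(3) = 1. So 14^(-1) ≡ -4 ≡ 15 mod 19. Verify: 14 × 15 = 210 ≡ 1 mod 19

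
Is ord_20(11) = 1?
Powers of 11 mod 20: 11^1≡11, 11^2≡1. 11^1≡11≢1, so ord ≠ 1. No, the actual order is 2.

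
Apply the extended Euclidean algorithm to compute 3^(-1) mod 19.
Extended GCD: 3(-6) + 19(1) = 1. So 3^(-1) ≡ -6 ≡ 13 (mod 19). Verify: 3 × 13 = 39 ≡ 1 (mod 19)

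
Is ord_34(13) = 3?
Powers of 13 mod 34: 13^1≡13, 13^2≡33, 13^3≡21, 13^4≡1. 13^3≡21≢1, so ord ≠ 3. No, the actual order is 4.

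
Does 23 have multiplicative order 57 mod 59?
Powers of 23 mod 59: 23^1≡23, 23^2≡57, 23^3≡13, 23^4≡4, 23^5≡33, 23^6≡51, 23^7≡52, 23^8≡16, 23^9≡14, 23^10≡27, 23^11≡31, 23^12≡5, 23^13≡56, 23^14≡49, 23^15≡6, 23^16≡20, 23^17≡47, 23^18≡19, 23^19≡24, 23^20≡21, 23^21≡11, 23^22≡17, 23^23≡37, 23^24≡25, 23^25≡44, 23^26≡9, 23^27≡30, 23^28≡41, 23^29≡58, 23^30≡36, 23^31≡2, 23^32≡46, 23^33≡55, 23^34≡26, 23^35≡8, 23^36≡7, 23^37≡43, 23^38≡45, 23^39≡32, 23^40≡28, 23^41≡54, 23^42≡3, 23^43≡10, 23^44≡53, 23^45≡39, 23^46≡12, 23^47≡40, 23^48≡35, 23^49≡38, 23^50≡48, 23^51≡42, 23^52≡22, 23^53≡34, 23^54≡15, 23^55≡50, 23^56≡29, 23^57≡18, 23^58≡1. 23^57≡18≢1, so ord ≠ 57. No, the actual order is 58.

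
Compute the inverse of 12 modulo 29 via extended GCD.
Extended GCD: 12(-12) + 29(5) = 1. So 12^(-1) ≡ -12 ≡ 17 (mod 29). Verify: 12 × 17 = 204 ≡ 1 (mod 29)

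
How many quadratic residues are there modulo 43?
For prime 43, there are (p-1)/2 = (43-1)/2 = 21 quadratic residues (excluding 0).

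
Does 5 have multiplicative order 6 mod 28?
Powers of 5 mod 28: 5^1≡5, 5^2≡25, 5^3≡13, 5^4≡9, 5^5≡17, 5^6≡1. First k with 5^k≡1 is k=6. Yes, ord_28(5) = 6.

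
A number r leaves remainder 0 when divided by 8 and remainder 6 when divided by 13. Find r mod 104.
M = 8 × 13 = 104. M₁ = 13, y₁ ≡ 5 mod 8. M₂ = 8, y₂ ≡ 5 mod 13. r = 0×13×5 + 6×8×5 ≡ 32 mod 104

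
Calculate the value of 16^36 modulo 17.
Using Fermat: 16^{16} ≡ 1 mod 17. 36 ≡ 4 mod 16. So 16^{36} ≡ 16^{4} ≡ 1 mod 17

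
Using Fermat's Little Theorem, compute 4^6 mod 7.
By Fermat's Little Theorem, 4^{6} ≡ 1 mod 7 since 7 is prime and gcd(4, 7) = 1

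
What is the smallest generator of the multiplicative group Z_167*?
g = 5. For each prime q|166: 5^{83}≡166, 5^{2}≡25, none ≡ 1, so ord_167(5) = 166 and 5 is a primitive root.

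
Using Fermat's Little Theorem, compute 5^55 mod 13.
By Fermat: 5^{12} ≡ 1 (mod 13). 55 = 4×12 + 7. So 5^{55} ≡ 5^{7} ≡ 8 (mod 13)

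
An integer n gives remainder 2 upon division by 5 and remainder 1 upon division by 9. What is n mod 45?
M = 5 × 9 = 45. M₁ = 9, y₁ ≡ 4 mod 5. M₂ = 5, y₂ ≡ 2 mod 9. n = 2×9×4 + 1×5×2 ≡ 37 mod 45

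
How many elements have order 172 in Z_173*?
A prime p has φ(p-1) primitive roots; here φ(172) = 84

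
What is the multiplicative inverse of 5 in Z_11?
Since 11 is prime, by Fermat 5^(-1) ≡ 5^{9} ≡ 9 (mod 11). Verify: 5 × 9 = 45 ≡ 1 (mod 11)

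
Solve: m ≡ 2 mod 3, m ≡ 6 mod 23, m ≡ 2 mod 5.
M = 3 × 23 × 5 = 345. M₁ = 115, y₁ ≡ 1 mod 3. M₂ = 15, y₂ ≡ 20 mod 23. M₃ = 69, y₃ ≡ 4 mod 5. m = 2×115×1 + 6×15×20 + 2×69×4 ≡ 167 mod 345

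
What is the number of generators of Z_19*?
Number of primitive roots mod 19 = φ(p-1) = φ(18) = 6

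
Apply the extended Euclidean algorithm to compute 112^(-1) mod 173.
Extended GCD: 112(17) + 173(-11) = 1. So 112^(-1) ≡ 17 (mod 173). Verify: 112 × 17 = 1904 ≡ 1 (mod 173)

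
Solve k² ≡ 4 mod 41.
The square roots of 4 mod 41 are 2 and 39. Verify: 2² = 4 ≡ 4 mod 41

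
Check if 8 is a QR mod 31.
By Euler's criterion: 8^{15} ≡ 1 (mod 31). Since this equals 1, 8 is a QR.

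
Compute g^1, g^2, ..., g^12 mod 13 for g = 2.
2^1, 2^2, ..., 2^{12} mod 13: [2, 4, 8, 3, 6, 12, 11, 9, 5, 10, 7, 1]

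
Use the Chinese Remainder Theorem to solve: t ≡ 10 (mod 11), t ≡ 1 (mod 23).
M = 11 × 23 = 253. M₁ = 23, y₁ ≡ 1 (mod 11). M₂ = 11, y₂ ≡ 21 (mod 23). t = 10×23×1 + 1×11×21 ≡ 208 (mod 253)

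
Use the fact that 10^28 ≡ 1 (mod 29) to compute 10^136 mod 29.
By Fermat: 10^{28} ≡ 1 (mod 29). 136 = 4×28 + 24. So 10^{136} ≡ 10^{24} ≡ 23 (mod 29)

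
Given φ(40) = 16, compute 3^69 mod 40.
By Euler: 3^{16} ≡ 1 (mod 40) since gcd(3, 40) = 1. 69 = 4×16 + 5. So 3^{69} ≡ 3^{5} ≡ 3 (mod 40)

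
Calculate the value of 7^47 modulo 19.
Using Fermat: 7^{18} ≡ 1 (mod 19). 47 ≡ 11 (mod 18). So 7^{47} ≡ 7^{11} ≡ 11 (mod 19)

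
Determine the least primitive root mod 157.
g = 5. For each prime q|156: 5^{78}≡156, 5^{52}≡12, 5^{12}≡130, none ≡ 1, so ord_157(5) = 156 and 5 is a primitive root.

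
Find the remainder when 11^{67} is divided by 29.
By Fermat: 11^{28} ≡ 1 mod 29. 67 = 2×28 + 11. So 11^{67} ≡ 11^{11} ≡ 10 mod 29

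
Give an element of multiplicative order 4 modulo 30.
23 has order 4 mod 30 since 23^{4} ≡ 1 mod 30 and no smaller power works.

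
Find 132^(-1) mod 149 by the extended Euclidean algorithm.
Extended GCD: 132(35) + 149(-31) = 1. So 132^(-1) ≡ 35 mod 149. Verify: 132 × 35 = 4620 ≡ 1 mod 149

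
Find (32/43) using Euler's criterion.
(32/43) = 32^{21} mod 43 = -1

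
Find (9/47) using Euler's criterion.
(9/47) = 9^{23} mod 47 = 1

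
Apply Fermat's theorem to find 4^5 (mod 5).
By Fermat: 4^{4} ≡ 1 (mod 5). So 4^{5} = 4^{4} · 4^{1} ≡ 4^{1} ≡ 4 (mod 5)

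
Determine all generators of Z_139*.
There are φ(138) = 44 primitive roots mod 139: {2, 3, 12, 15, 17, 18, 19, 21, 22, 26, 32, 40, 50, 53, 56, 58, 61, 68, 70, 72, 73, 85, 88, 90, 92, 93, 98, 101, 102, 104, 108, 109, 110, 111, 114, 115, 119, 123, 126, 128, 130, 132, 134, 135}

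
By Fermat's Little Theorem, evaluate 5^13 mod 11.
By Fermat: 5^{10} ≡ 1 (mod 11). So 5^{13} = 5^{10} · 5^{3} ≡ 5^{3} ≡ 4 (mod 11)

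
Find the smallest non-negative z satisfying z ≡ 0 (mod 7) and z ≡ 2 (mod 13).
M = 7 × 13 = 91. M₁ = 13, y₁ ≡ 6 (mod 7). M₂ = 7, y₂ ≡ 2 (mod 13). z = 0×13×6 + 2×7×2 ≡ 28 (mod 91)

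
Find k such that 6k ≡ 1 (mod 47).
Since 47 is prime, by Fermat 6^(-1) ≡ 6^{45} ≡ 8 (mod 47). Verify: 6 × 8 = 48 ≡ 1 (mod 47)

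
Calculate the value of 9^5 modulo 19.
By repeated squaring (mod 19): 9^{1}≡9, 9^{2}≡5, 9^{4}≡6. Then 9^{5} = 9^{4+1} ≡ 6 × 9 ≡ 16 (mod 19)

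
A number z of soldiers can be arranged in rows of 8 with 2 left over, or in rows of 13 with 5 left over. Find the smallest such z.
M = 8 × 13 = 104. M₁ = 13, y₁ ≡ 5 (mod 8). M₂ = 8, y₂ ≡ 5 (mod 13). z = 2×13×5 + 5×8×5 ≡ 18 (mod 104)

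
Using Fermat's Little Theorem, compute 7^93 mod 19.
By Fermat: 7^{18} ≡ 1 (mod 19). 93 = 5×18 + 3. So 7^{93} ≡ 7^{3} ≡ 1 (mod 19)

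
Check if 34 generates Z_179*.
ord_179(34) divides 178. For each prime q|178: 34^{89}≡178, 34^{2}≡82, none ≡ 1. So 34 has order 178 and is a primitive root mod 179.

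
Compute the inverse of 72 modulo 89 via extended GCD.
Extended GCD: 72(-21) + 89(17) = 1. So 72^(-1) ≡ -21 ≡ 68 (mod 89). Verify: 72 × 68 = 4896 ≡ 1 (mod 89)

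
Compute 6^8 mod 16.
By repeated squaring (mod 16): 6^{1}≡6, 6^{2}≡4, 6^{4}≡0, 6^{8}≡0. So 6^{8} ≡ 0 (mod 16)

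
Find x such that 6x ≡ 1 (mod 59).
Since 59 is prime, by Fermat 6^(-1) ≡ 6^{57} ≡ 10 (mod 59). Verify: 6 × 10 = 60 ≡ 1 (mod 59)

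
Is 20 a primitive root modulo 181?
20^{90} ≡ 1 (mod 181) and 90 < 180, so ord_181(20) = 90 ≠ 180 and 20 is not a primitive root.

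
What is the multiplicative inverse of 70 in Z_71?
Since 71 is prime, by Fermat 70^(-1) ≡ 70^{69} ≡ 70 mod 71. Verify: 70 × 70 = 4900 ≡ 1 mod 71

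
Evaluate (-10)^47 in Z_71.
By repeated squaring (mod 71): (-10)^{1}≡61, (-10)^{2}≡29, (-10)^{4}≡60, (-10)^{8}≡50, (-10)^{16}≡15, (-10)^{32}≡12. Then (-10)^{47} = (-10)^{32+8+4+2+1} ≡ 12 × 50 × 60 × 29 × 61 ≡ 53 (mod 71)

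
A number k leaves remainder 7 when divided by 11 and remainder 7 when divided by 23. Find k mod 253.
M = 11 × 23 = 253. M₁ = 23, y₁ ≡ 1 mod 11. M₂ = 11, y₂ ≡ 21 mod 23. k = 7×23×1 + 7×11×21 ≡ 7 mod 253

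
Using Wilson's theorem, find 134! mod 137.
(136)! = (134)! × (135) × (136) ≡ -1 mod 137. So (134)! ≡ -1 × [(136)(135)]^(-1) ≡ 68 mod 137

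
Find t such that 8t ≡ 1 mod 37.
Since 37 is prime, by Fermat 8^(-1) ≡ 8^{35} ≡ 14 mod 37. Verify: 8 × 14 = 112 ≡ 1 mod 37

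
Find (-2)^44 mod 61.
By repeated squaring mod 61: (-2)^{1}≡59, (-2)^{2}≡4, (-2)^{4}≡16, (-2)^{8}≡12, (-2)^{16}≡22, (-2)^{32}≡57. Then (-2)^{44} = (-2)^{32+8+4} ≡ 57 × 12 × 16 ≡ 25 mod 61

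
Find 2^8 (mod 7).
Using Fermat: 2^{6} ≡ 1 (mod 7). 8 ≡ 2 (mod 6). So 2^{8} ≡ 2^{2} ≡ 4 (mod 7)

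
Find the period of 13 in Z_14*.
Powers of 13 mod 14: 13^1≡13, 13^2≡1. Order = 2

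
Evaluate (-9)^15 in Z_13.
Using Fermat: (-9)^{12} ≡ 1 mod 13. 15 ≡ 3 mod 12. So (-9)^{15} ≡ (-9)^{3} ≡ 12 mod 13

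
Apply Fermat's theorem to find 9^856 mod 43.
By Fermat: 9^{42} ≡ 1 mod 43. 856 ≡ 16 mod 42. So 9^{856} ≡ 9^{16} ≡ 13 mod 43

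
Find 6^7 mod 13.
By repeated squaring mod 13: 6^{1}≡6, 6^{2}≡10, 6^{4}≡9. Then 6^{7} = 6^{4+2+1} ≡ 9 × 10 × 6 ≡ 7 mod 13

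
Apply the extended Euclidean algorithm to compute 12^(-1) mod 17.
Extended GCD: 12(-7) + 17(5) = 1. So 12^(-1) ≡ -7 ≡ 10 (mod 17). Verify: 12 × 10 = 120 ≡ 1 (mod 17)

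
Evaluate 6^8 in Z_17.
By repeated squaring mod 17: 6^{1}≡6, 6^{2}≡2, 6^{4}≡4, 6^{8}≡16. So 6^{8} ≡ 16 mod 17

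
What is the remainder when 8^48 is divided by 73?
By repeated squaring mod 73: 8^{1}≡8, 8^{2}≡64, 8^{4}≡8, 8^{8}≡64, 8^{16}≡8, 8^{32}≡64. Then 8^{48} = 8^{32+16} ≡ 64 × 8 ≡ 1 mod 73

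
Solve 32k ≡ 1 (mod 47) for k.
Since 47 is prime, by Fermat 32^(-1) ≡ 32^{45} ≡ 25 (mod 47). Verify: 32 × 25 = 800 ≡ 1 (mod 47)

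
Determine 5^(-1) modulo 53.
Since 53 is prime, by Fermat 5^(-1) ≡ 5^{51} ≡ 32 (mod 53). Verify: 5 × 32 = 160 ≡ 1 (mod 53)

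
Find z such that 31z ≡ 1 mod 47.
Since 47 is prime, by Fermat 31^(-1) ≡ 31^{45} ≡ 44 mod 47. Verify: 31 × 44 = 1364 ≡ 1 mod 47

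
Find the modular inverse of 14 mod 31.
Since 31 is prime, by Fermat 14^(-1) ≡ 14^{29} ≡ 20 mod 31. Verify: 14 × 20 = 280 ≡ 1 mod 31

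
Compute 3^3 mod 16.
3^{3} = 27 ≡ 11 mod 16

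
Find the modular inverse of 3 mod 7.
Since 7 is prime, by Fermat 3^(-1) ≡ 3^{5} ≡ 5 mod 7. Verify: 3 × 5 = 15 ≡ 1 mod 7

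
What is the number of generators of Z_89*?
A prime p has φ(p-1) primitive roots; here φ(88) = 40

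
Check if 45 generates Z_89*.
45^{11} ≡ 1 mod 89 and 11 < 88, so ord_89(45) = 11 ≠ 88 and 45 is not a primitive root.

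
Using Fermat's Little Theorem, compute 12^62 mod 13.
By Fermat: 12^{12} ≡ 1 mod 13. 62 = 5×12 + 2. So 12^{62} ≡ 12^{2} ≡ 1 mod 13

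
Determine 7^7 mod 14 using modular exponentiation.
By repeated squaring (mod 14): 7^{1}≡7, 7^{2}≡7, 7^{4}≡7. Then 7^{7} = 7^{4+2+1} ≡ 7 × 7 × 7 ≡ 7 (mod 14)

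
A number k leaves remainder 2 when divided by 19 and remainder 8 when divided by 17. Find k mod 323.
M = 19 × 17 = 323. M₁ = 17, y₁ ≡ 9 mod 19. M₂ = 19, y₂ ≡ 9 mod 17. k = 2×17×9 + 8×19×9 ≡ 59 mod 323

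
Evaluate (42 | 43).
(42/43) = 42^{21} mod 43 = -1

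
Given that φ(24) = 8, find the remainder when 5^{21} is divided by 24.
By Euler: 5^{8} ≡ 1 (mod 24) since gcd(5, 24) = 1. 21 = 2×8 + 5. So 5^{21} ≡ 5^{5} ≡ 5 (mod 24)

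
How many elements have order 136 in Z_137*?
There are φ(137-1) = φ(136) = 64 primitive roots modulo 137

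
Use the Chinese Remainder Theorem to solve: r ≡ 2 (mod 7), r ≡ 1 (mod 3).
M = 7 × 3 = 21. M₁ = 3, y₁ ≡ 5 (mod 7). M₂ = 7, y₂ ≡ 1 (mod 3). r = 2×3×5 + 1×7×1 ≡ 16 (mod 21)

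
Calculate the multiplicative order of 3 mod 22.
Powers of 3 mod 22: 3^1≡3, 3^2≡9, 3^3≡5, 3^4≡15, 3^5≡1. ord_22(3) = 5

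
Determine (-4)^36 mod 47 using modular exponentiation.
By repeated squaring (mod 47): (-4)^{1}≡43, (-4)^{2}≡16, (-4)^{4}≡21, (-4)^{8}≡18, (-4)^{16}≡42, (-4)^{32}≡25. Then (-4)^{36} = (-4)^{32+4} ≡ 25 × 21 ≡ 8 (mod 47)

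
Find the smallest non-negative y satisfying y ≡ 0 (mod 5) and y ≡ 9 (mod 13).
M = 5 × 13 = 65. M₁ = 13, y₁ ≡ 2 (mod 5). M₂ = 5, y₂ ≡ 8 (mod 13). y = 0×13×2 + 9×5×8 ≡ 35 (mod 65)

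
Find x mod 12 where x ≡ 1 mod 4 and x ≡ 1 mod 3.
M = 4 × 3 = 12. M₁ = 3, y₁ ≡ 3 mod 4. M₂ = 4, y₂ ≡ 1 mod 3. x = 1×3×3 + 1×4×1 ≡ 1 mod 12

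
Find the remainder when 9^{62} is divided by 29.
By Fermat: 9^{28} ≡ 1 (mod 29). 62 = 2×28 + 6. So 9^{62} ≡ 9^{6} ≡ 16 (mod 29)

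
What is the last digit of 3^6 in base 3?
By repeated squaring mod 3: 3^{1}≡0, 3^{2}≡0, 3^{4}≡0. Then 3^{6} = 3^{4+2} ≡ 0 × 0 ≡ 0 mod 3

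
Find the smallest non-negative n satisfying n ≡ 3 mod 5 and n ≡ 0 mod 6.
M = 5 × 6 = 30. M₁ = 6, y₁ ≡ 1 mod 5. M₂ = 5, y₂ ≡ 5 mod 6. n = 3×6×1 + 0×5×5 ≡ 18 mod 30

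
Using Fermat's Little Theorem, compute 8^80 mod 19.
By Fermat: 8^{18} ≡ 1 mod 19. 80 = 4×18 + 8. So 8^{80} ≡ 8^{8} ≡ 7 mod 19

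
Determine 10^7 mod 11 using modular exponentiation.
By repeated squaring (mod 11): 10^{1}≡10, 10^{2}≡1, 10^{4}≡1. Then 10^{7} = 10^{4+2+1} ≡ 1 × 1 × 10 ≡ 10 (mod 11)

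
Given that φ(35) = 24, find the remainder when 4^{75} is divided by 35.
By Euler: 4^{24} ≡ 1 mod 35 since gcd(4, 35) = 1. 75 = 3×24 + 3. So 4^{75} ≡ 4^{3} ≡ 29 mod 35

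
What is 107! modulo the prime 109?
(108)! = (107)! × (108) ≡ -1 mod 109. So (107)! ≡ -1 × (108)^(-1) ≡ (-1)×(-1) = 1 mod 109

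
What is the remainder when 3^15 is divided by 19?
By repeated squaring (mod 19): 3^{1}≡3, 3^{2}≡9, 3^{4}≡5, 3^{8}≡6. Then 3^{15} = 3^{8+4+2+1} ≡ 6 × 5 × 9 × 3 ≡ 12 (mod 19)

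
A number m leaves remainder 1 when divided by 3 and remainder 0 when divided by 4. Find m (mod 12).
M = 3 × 4 = 12. M₁ = 4, y₁ ≡ 1 (mod 3). M₂ = 3, y₂ ≡ 3 (mod 4). m = 1×4×1 + 0×3×3 ≡ 4 (mod 12)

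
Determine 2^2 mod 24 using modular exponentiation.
2^{2} = 4 ≡ 4 mod 24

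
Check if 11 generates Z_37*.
11^{6} ≡ 1 mod 37 and 6 < 36, so ord_37(11) = 6 ≠ 36 and 11 is not a primitive root.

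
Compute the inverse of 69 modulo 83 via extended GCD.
Extended GCD: 69(-6) + 83(5) = 1. So 69^(-1) ≡ -6 ≡ 77 mod 83. Verify: 69 × 77 = 5313 ≡ 1 mod 83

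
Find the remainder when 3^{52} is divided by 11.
By Fermat: 3^{10} ≡ 1 mod 11. 52 = 5×10 + 2. So 3^{52} ≡ 3^{2} ≡ 9 mod 11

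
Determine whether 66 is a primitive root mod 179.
66^{89} ≡ 1 mod 179 and 89 < 178, so ord_179(66) = 89 ≠ 178 and 66 is not a primitive root.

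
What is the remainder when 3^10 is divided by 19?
By repeated squaring mod 19: 3^{1}≡3, 3^{2}≡9, 3^{4}≡5, 3^{8}≡6. Then 3^{10} = 3^{8+2} ≡ 6 × 9 ≡ 16 mod 19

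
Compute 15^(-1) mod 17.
Since 17 is prime, by Fermat 15^(-1) ≡ 15^{15} ≡ 8 mod 17. Verify: 15 × 8 = 120 ≡ 1 mod 17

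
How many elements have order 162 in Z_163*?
There are φ(163-1) = φ(162) = 54 primitive roots modulo 163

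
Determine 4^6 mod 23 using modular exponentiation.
By repeated squaring (mod 23): 4^{1}≡4, 4^{2}≡16, 4^{4}≡3. Then 4^{6} = 4^{4+2} ≡ 3 × 16 ≡ 2 (mod 23)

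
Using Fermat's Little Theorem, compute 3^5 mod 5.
By Fermat: 3^{4} ≡ 1 mod 5. So 3^{5} = 3^{4} · 3^{1} ≡ 3^{1} ≡ 3 mod 5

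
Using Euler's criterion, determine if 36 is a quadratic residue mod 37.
By Euler's criterion: 36^{18} ≡ 1 mod 37. Since this equals 1, 36 is a QR.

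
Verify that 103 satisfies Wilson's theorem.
(102)! mod 103 = 102. Since this equals -1 mod 103, Wilson confirms 103 is prime.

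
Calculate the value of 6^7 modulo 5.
Using Fermat: 6^{4} ≡ 1 (mod 5). 7 ≡ 3 (mod 4). So 6^{7} ≡ 6^{3} ≡ 1 (mod 5)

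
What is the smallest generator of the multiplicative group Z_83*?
g = 2. Powers: [2, 4, 8, 16, 32, 64, ...] generates all 82 non-zero residues.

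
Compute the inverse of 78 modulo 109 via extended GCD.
Extended GCD: 78(7) + 109(-5) = 1. So 78^(-1) ≡ 7 mod 109. Verify: 78 × 7 = 546 ≡ 1 mod 109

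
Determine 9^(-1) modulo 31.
Since 31 is prime, by Fermat 9^(-1) ≡ 9^{29} ≡ 7 mod 31. Verify: 9 × 7 = 63 ≡ 1 mod 31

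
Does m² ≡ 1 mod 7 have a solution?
By Euler's criterion: 1^{3} ≡ 1 mod 7. Since this equals 1, 1 is a QR.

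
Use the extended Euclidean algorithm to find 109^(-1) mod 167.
Extended GCD: 109(-72) + 167(47) = 1. So 109^(-1) ≡ -72 ≡ 95 mod 167. Verify: 109 × 95 = 10355 ≡ 1 mod 167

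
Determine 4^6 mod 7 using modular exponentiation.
Using Fermat: 4^{6} ≡ 1 mod 7. 6 ≡ 0 mod 6. So 4^{6} ≡ 4^{0} ≡ 1 mod 7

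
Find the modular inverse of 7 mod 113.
Since 113 is prime, by Fermat 7^(-1) ≡ 7^{111} ≡ 97 mod 113. Verify: 7 × 97 = 679 ≡ 1 mod 113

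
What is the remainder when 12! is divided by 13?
By Wilson's theorem, (12)! ≡ -1 ≡ 12 (mod 13)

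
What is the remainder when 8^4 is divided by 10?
8^{4} = 4096 ≡ 6 mod 10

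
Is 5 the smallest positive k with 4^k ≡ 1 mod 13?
Powers of 4 mod 13: 4^1≡4, 4^2≡3, 4^3≡12, 4^4≡9, 4^5≡10, 4^6≡1. 4^5≡10≢1, so ord ≠ 5. No, the actual order is 6.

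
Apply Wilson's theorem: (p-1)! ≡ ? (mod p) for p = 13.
By Wilson's theorem, (12)! ≡ -1 ≡ 12 (mod 13)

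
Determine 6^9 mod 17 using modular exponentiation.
By repeated squaring mod 17: 6^{1}≡6, 6^{2}≡2, 6^{4}≡4, 6^{8}≡16. Then 6^{9} = 6^{8+1} ≡ 16 × 6 ≡ 11 mod 17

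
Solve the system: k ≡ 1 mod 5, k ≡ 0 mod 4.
M = 5 × 4 = 20. M₁ = 4, y₁ ≡ 4 mod 5. M₂ = 5, y₂ ≡ 1 mod 4. k = 1×4×4 + 0×5×1 ≡ 16 mod 20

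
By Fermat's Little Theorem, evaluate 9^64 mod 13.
By Fermat: 9^{12} ≡ 1 mod 13. 64 = 5×12 + 4. So 9^{64} ≡ 9^{4} ≡ 9 mod 13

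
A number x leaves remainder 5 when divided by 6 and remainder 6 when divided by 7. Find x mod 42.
M = 6 × 7 = 42. M₁ = 7, y₁ ≡ 1 mod 6. M₂ = 6, y₂ ≡ 6 mod 7. x = 5×7×1 + 6×6×6 ≡ 41 mod 42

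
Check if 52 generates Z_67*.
52^{22} ≡ 1 mod 67 and 22 < 66, so ord_67(52) = 22 ≠ 66 and 52 is not a primitive root.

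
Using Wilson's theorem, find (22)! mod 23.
By Wilson's theorem, (22)! ≡ -1 ≡ 22 (mod 23)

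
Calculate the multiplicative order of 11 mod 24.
Powers of 11 mod 24: 11^1≡11, 11^2≡1. So the order of 11 is 2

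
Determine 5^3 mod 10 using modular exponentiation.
5^{3} = 125 ≡ 5 mod 10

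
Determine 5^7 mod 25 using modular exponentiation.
By repeated squaring mod 25: 5^{1}≡5, 5^{2}≡0, 5^{4}≡0. Then 5^{7} = 5^{4+2+1} ≡ 0 × 0 × 5 ≡ 0 mod 25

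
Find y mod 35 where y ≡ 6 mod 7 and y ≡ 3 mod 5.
M = 7 × 5 = 35. M₁ = 5, y₁ ≡ 3 mod 7. M₂ = 7, y₂ ≡ 3 mod 5. y = 6×5×3 + 3×7×3 ≡ 13 mod 35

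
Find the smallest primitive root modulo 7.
g = 3. For each prime q|6: 3^{3}≡6, 3^{2}≡2, none ≡ 1, so ord_7(3) = 6 and 3 is a primitive root.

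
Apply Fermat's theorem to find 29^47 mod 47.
By Fermat: 29^{46} ≡ 1 mod 47. So 29^{47} = 29^{46} · 29^{1} ≡ 29^{1} ≡ 29 mod 47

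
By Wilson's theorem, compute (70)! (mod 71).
By Wilson's theorem, (70)! ≡ -1 ≡ 70 (mod 71)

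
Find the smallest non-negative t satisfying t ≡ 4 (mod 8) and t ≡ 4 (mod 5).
M = 8 × 5 = 40. M₁ = 5, y₁ ≡ 5 (mod 8). M₂ = 8, y₂ ≡ 2 (mod 5). t = 4×5×5 + 4×8×2 ≡ 4 (mod 40)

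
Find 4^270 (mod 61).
Using Fermat: 4^{60} ≡ 1 (mod 61). 270 ≡ 30 (mod 60). So 4^{270} ≡ 4^{30} ≡ 1 (mod 61)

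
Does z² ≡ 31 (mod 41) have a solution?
By Euler's criterion: 31^{20} ≡ 1 (mod 41). Since this equals 1, 31 is a QR.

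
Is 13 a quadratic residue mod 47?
By Euler's criterion: 13^{23} ≡ 46 mod 47. Since this equals -1 (≡ 46), 13 is not a QR.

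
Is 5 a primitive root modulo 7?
ord_7(5) divides 6. For each prime q|6: 5^{3}≡6, 5^{2}≡4, none ≡ 1. So 5 has order 6 and is a primitive root mod 7.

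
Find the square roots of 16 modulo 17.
The square roots of 16 mod 17 are 4 and 13. Verify: 4² = 16 ≡ 16 mod 17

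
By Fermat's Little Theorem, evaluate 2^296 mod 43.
By Fermat: 2^{42} ≡ 1 mod 43. 296 ≡ 2 mod 42. So 2^{296} ≡ 2^{2} ≡ 4 mod 43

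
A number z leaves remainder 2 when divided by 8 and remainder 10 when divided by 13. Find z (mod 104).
M = 8 × 13 = 104. M₁ = 13, y₁ ≡ 5 (mod 8). M₂ = 8, y₂ ≡ 5 (mod 13). z = 2×13×5 + 10×8×5 ≡ 10 (mod 104)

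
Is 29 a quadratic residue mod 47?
By Euler's criterion: 29^{23} ≡ 46 (mod 47). Since this equals -1 (≡ 46), 29 is not a QR.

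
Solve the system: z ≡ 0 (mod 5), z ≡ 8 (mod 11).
M = 5 × 11 = 55. M₁ = 11, y₁ ≡ 1 (mod 5). M₂ = 5, y₂ ≡ 9 (mod 11). z = 0×11×1 + 8×5×9 ≡ 30 (mod 55)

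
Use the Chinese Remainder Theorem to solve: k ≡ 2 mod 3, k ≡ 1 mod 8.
M = 3 × 8 = 24. M₁ = 8, y₁ ≡ 2 mod 3. M₂ = 3, y₂ ≡ 3 mod 8. k = 2×8×2 + 1×3×3 ≡ 17 mod 24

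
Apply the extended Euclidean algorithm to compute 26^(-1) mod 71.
Extended GCD: 26(-30) + 71(11) = 1. So 26^(-1) ≡ -30 ≡ 41 (mod 71). Verify: 26 × 41 = 1066 ≡ 1 (mod 71)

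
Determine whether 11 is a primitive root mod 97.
11^{48} ≡ 1 mod 97 and 48 < 96, so ord_97(11) = 48 ≠ 96 and 11 is not a primitive root.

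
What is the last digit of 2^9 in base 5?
Using Fermat: 2^{4} ≡ 1 mod 5. 9 ≡ 1 mod 4. So 2^{9} ≡ 2^{1} ≡ 2 mod 5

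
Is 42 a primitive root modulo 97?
42^{32} ≡ 1 mod 97 and 32 < 96, so ord_97(42) = 32 ≠ 96 and 42 is not a primitive root.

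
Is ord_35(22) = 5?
Powers of 22 mod 35: 22^1≡22, 22^2≡29, 22^3≡8, 22^4≡1. Already 22^4≡1, so the order is 4 < 5. No, the actual order is 4.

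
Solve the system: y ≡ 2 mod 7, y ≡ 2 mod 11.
M = 7 × 11 = 77. M₁ = 11, y₁ ≡ 2 mod 7. M₂ = 7, y₂ ≡ 8 mod 11. y = 2×11×2 + 2×7×8 ≡ 2 mod 77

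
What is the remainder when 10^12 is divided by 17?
By repeated squaring mod 17: 10^{1}≡10, 10^{2}≡15, 10^{4}≡4, 10^{8}≡16. Then 10^{12} = 10^{8+4} ≡ 16 × 4 ≡ 13 mod 17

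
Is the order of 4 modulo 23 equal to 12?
Powers of 4 mod 23: 4^1≡4, 4^2≡16, 4^3≡18, 4^4≡3, 4^5≡12, 4^6≡2, 4^7≡8, 4^8≡9, 4^9≡13, 4^10≡6, 4^11≡1. Already 4^11≡1, so the order is 11 < 12. No, the actual order is 11.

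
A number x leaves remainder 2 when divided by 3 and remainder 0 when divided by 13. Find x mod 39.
M = 3 × 13 = 39. M₁ = 13, y₁ ≡ 1 mod 3. M₂ = 3, y₂ ≡ 9 mod 13. x = 2×13×1 + 0×3×9 ≡ 26 mod 39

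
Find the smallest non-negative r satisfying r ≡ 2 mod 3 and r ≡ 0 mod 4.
M = 3 × 4 = 12. M₁ = 4, y₁ ≡ 1 mod 3. M₂ = 3, y₂ ≡ 3 mod 4. r = 2×4×1 + 0×3×3 ≡ 8 mod 12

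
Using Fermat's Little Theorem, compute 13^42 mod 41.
By Fermat: 13^{40} ≡ 1 (mod 41). So 13^{42} = 13^{40} · 13^{2} ≡ 13^{2} ≡ 5 (mod 41)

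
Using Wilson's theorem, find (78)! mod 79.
By Wilson's theorem, (78)! ≡ -1 ≡ 78 mod 79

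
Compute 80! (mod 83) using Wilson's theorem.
(82)! = (80)! × (81) × (82) ≡ -1 (mod 83). So (80)! ≡ -1 × [(82)(81)]^(-1) ≡ 41 (mod 83)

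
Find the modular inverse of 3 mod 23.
Since 23 is prime, by Fermat 3^(-1) ≡ 3^{21} ≡ 8 (mod 23). Verify: 3 × 8 = 24 ≡ 1 (mod 23)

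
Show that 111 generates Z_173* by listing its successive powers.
111^1, 111^2, ..., 111^{172} mod 173: [111, 38, 66, 60, 86, 31, 154, 140, 143, 130, 71, 96, 103, 15, 108, 51, 125, 35, 79, 119, 61, 24, 69, 47, 27, 56, 161, 52, 63, 73, 145, 6, 147, 55, 50, 14, 170, 13, 59, 148, 166, 88, 80, 57, 99, 90, 129, 133, 58, 37, 128, 22, 20, 144, 68, 109, 162, 163, 101, 139, 32, 92, 5, 36, 17, 157, 127, 84, 155, 78, 8, 23, 131, 9, 134, 169, 75, 21, 82, 106, 2, 49, 76, 132, 120, 172, 62, 135, 107, 113, 87, 142, 19, 33, 30, 43, 102, 77, 70, 158, 65, 122, 48, 138, 94, 54, 112, 149, 104, 126, 146, 117, 12, 121, 110, 100, 28, 167, 26, 118, 123, 159, 3, 160, 114, 25, 7, 85, 93, 116, 74, 83, 44, 40, 115, 136, 45, 151, 153, 29, 105, 64, 11, 10, 72, 34, 141, 81, 168, 137, 156, 16, 46, 89, 18, 95, 165, 150, 42, 164, 39, 4, 98, 152, 91, 67, 171, 124, 97, 41, 53, 1]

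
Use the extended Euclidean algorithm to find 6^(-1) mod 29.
Extended GCD: 6(5) + 29(-1) = 1. So 6^(-1) ≡ 5 mod 29. Verify: 6 × 5 = 30 ≡ 1 mod 29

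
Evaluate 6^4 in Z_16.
6^{4} = 1296 ≡ 0 mod 16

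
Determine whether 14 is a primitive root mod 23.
ord_23(14) divides 22. For each prime q|22: 14^{11}≡22, 14^{2}≡12, none ≡ 1. So 14 has order 22 and is a primitive root mod 23.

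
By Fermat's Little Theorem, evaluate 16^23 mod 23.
By Fermat: 16^{22} ≡ 1 (mod 23). So 16^{23} = 16^{22} · 16^{1} ≡ 16^{1} ≡ 16 (mod 23)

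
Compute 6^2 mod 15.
6^{2} = 36 ≡ 6 mod 15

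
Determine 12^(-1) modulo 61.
Since 61 is prime, by Fermat 12^(-1) ≡ 12^{59} ≡ 56 (mod 61). Verify: 12 × 56 = 672 ≡ 1 (mod 61)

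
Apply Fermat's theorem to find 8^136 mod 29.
By Fermat: 8^{28} ≡ 1 mod 29. 136 = 4×28 + 24. So 8^{136} ≡ 8^{24} ≡ 25 mod 29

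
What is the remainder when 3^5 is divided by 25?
By repeated squaring mod 25: 3^{1}≡3, 3^{2}≡9, 3^{4}≡6. Then 3^{5} = 3^{4+1} ≡ 6 × 3 ≡ 18 mod 25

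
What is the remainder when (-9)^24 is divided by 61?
By repeated squaring mod 61: (-9)^{1}≡52, (-9)^{2}≡20, (-9)^{4}≡34, (-9)^{8}≡58, (-9)^{16}≡9. Then (-9)^{24} = (-9)^{16+8} ≡ 9 × 58 ≡ 34 mod 61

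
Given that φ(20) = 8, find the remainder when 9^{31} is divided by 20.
By Euler: 9^{8} ≡ 1 (mod 20) since gcd(9, 20) = 1. 31 = 3×8 + 7. So 9^{31} ≡ 9^{7} ≡ 9 (mod 20)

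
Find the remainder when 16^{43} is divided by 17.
By Fermat: 16^{16} ≡ 1 (mod 17). 43 = 2×16 + 11. So 16^{43} ≡ 16^{11} ≡ 16 (mod 17)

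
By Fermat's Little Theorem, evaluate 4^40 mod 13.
By Fermat: 4^{12} ≡ 1 mod 13. 40 = 3×12 + 4. So 4^{40} ≡ 4^{4} ≡ 9 mod 13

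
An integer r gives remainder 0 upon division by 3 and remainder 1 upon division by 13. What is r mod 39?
M = 3 × 13 = 39. M₁ = 13, y₁ ≡ 1 mod 3. M₂ = 3, y₂ ≡ 9 mod 13. r = 0×13×1 + 1×3×9 ≡ 27 mod 39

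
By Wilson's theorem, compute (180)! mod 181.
By Wilson's theorem, (180)! ≡ -1 ≡ 180 mod 181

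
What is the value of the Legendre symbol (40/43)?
(40/43) = 40^{21} mod 43 = 1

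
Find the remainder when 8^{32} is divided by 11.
By Fermat: 8^{10} ≡ 1 (mod 11). 32 = 3×10 + 2. So 8^{32} ≡ 8^{2} ≡ 9 (mod 11)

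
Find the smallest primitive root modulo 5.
g = 2. For each prime q|4: 2^{2}≡4, none ≡ 1, so ord_5(2) = 4 and 2 is a primitive root.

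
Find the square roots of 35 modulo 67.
The square roots of 35 mod 67 are 54 and 13. Verify: 54² = 2916 ≡ 35 (mod 67)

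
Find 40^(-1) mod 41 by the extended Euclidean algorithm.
Extended GCD: 40(-1) + 41(1) = 1. So 40^(-1) ≡ -1 ≡ 40 mod 41. Verify: 40 × 40 = 1600 ≡ 1 mod 41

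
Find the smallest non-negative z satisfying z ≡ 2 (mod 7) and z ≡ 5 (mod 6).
M = 7 × 6 = 42. M₁ = 6, y₁ ≡ 6 (mod 7). M₂ = 7, y₂ ≡ 1 (mod 6). z = 2×6×6 + 5×7×1 ≡ 23 (mod 42)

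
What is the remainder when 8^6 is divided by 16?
By repeated squaring (mod 16): 8^{1}≡8, 8^{2}≡0, 8^{4}≡0. Then 8^{6} = 8^{4+2} ≡ 0 × 0 ≡ 0 (mod 16)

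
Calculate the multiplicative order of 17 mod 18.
Powers of 17 mod 18: 17^1≡17, 17^2≡1. ord_18(17) = 2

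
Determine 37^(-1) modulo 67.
Since 67 is prime, by Fermat 37^(-1) ≡ 37^{65} ≡ 29 (mod 67). Verify: 37 × 29 = 1073 ≡ 1 (mod 67)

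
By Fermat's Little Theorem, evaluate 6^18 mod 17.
By Fermat: 6^{16} ≡ 1 mod 17. So 6^{18} = 6^{16} · 6^{2} ≡ 6^{2} ≡ 2 mod 17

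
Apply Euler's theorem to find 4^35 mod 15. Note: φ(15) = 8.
By Euler: 4^{8} ≡ 1 mod 15 since gcd(4, 15) = 1. 35 = 4×8 + 3. So 4^{35} ≡ 4^{3} ≡ 4 mod 15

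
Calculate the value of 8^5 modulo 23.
By repeated squaring mod 23: 8^{1}≡8, 8^{2}≡18, 8^{4}≡2. Then 8^{5} = 8^{4+1} ≡ 2 × 8 ≡ 16 mod 23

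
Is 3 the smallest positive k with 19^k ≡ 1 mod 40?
Powers of 19 mod 40: 19^1≡19, 19^2≡1. Already 19^2≡1, so the order is 2 < 3. No, the actual order is 2.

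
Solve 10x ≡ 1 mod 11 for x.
Since 11 is prime, by Fermat 10^(-1) ≡ 10^{9} ≡ 10 mod 11. Verify: 10 × 10 = 100 ≡ 1 mod 11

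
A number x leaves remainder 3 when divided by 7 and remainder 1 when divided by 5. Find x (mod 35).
M = 7 × 5 = 35. M₁ = 5, y₁ ≡ 3 (mod 7). M₂ = 7, y₂ ≡ 3 (mod 5). x = 3×5×3 + 1×7×3 ≡ 31 (mod 35)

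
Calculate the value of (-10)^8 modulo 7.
Using Fermat: (-10)^{6} ≡ 1 (mod 7). 8 ≡ 2 (mod 6). So (-10)^{8} ≡ (-10)^{2} ≡ 2 (mod 7)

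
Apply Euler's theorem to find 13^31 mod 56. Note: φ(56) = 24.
By Euler: 13^{24} ≡ 1 mod 56 since gcd(13, 56) = 1. 31 = 1×24 + 7. So 13^{31} ≡ 13^{7} ≡ 13 mod 56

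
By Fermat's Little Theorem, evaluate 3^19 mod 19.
By Fermat: 3^{18} ≡ 1 (mod 19). So 3^{19} = 3^{18} · 3^{1} ≡ 3^{1} ≡ 3 (mod 19)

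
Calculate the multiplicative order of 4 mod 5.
Powers of 4 mod 5: 4^1≡4, 4^2≡1. ord_5(4) = 2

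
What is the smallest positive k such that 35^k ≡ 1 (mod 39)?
Powers of 35 mod 39: 35^1≡35, 35^2≡16, 35^3≡14, 35^4≡22, 35^5≡29, 35^6≡1. So the order of 35 is 6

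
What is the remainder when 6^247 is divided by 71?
Using Fermat: 6^{70} ≡ 1 (mod 71). 247 ≡ 37 (mod 70). So 6^{247} ≡ 6^{37} ≡ 36 (mod 71)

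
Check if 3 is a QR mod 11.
By Euler's criterion: 3^{5} ≡ 1 mod 11. Since this equals 1, 3 is a QR.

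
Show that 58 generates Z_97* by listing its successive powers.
58^1, 58^2, ..., 58^{96} mod 97: [58, 66, 45, 88, 60, 85, 80, 81, 42, 11, 56, 47, 10, 95, 78, 62, 7, 18, 74, 24, 34, 32, 13, 75, 82, 3, 77, 4, 38, 70, 83, 61, 46, 49, 29, 33, 71, 44, 30, 91, 40, 89, 21, 54, 28, 72, 5, 96, 39, 31, 52, 9, 37, 12, 17, 16, 55, 86, 41, 50, 87, 2, 19, 35, 90, 79, 23, 73, 63, 65, 84, 22, 15, 94, 20, 93, 59, 27, 14, 36, 51, 48, 68, 64, 26, 53, 67, 6, 57, 8, 76, 43, 69, 25, 92, 1]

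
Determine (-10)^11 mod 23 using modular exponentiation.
By repeated squaring mod 23: (-10)^{1}≡13, (-10)^{2}≡8, (-10)^{4}≡18, (-10)^{8}≡2. Then (-10)^{11} = (-10)^{8+2+1} ≡ 2 × 8 × 13 ≡ 1 mod 23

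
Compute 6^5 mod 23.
By repeated squaring mod 23: 6^{1}≡6, 6^{2}≡13, 6^{4}≡8. Then 6^{5} = 6^{4+1} ≡ 8 × 6 ≡ 2 mod 23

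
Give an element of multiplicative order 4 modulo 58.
17 has order 4 mod 58 since 17^{4} ≡ 1 mod 58 and no smaller power works.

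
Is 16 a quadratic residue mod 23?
By Euler's criterion: 16^{11} ≡ 1 mod 23. Since this equals 1, 16 is a QR.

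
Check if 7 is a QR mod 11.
By Euler's criterion: 7^{5} ≡ 10 mod 11. Since this equals -1 (≡ 10), 7 is not a QR.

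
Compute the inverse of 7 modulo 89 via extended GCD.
Extended GCD: 7(-38) + 89(3) = 1. So 7^(-1) ≡ -38 ≡ 51 mod 89. Verify: 7 × 51 = 357 ≡ 1 mod 89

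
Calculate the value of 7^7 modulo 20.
By repeated squaring (mod 20): 7^{1}≡7, 7^{2}≡9, 7^{4}≡1. Then 7^{7} = 7^{4+2+1} ≡ 1 × 9 × 7 ≡ 3 (mod 20)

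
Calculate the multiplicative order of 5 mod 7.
Powers of 5 mod 7: 5^1≡5, 5^2≡4, 5^3≡6, 5^4≡2, 5^5≡3, 5^6≡1. So the order of 5 is 6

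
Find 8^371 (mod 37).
Using Fermat: 8^{36} ≡ 1 (mod 37). 371 ≡ 11 (mod 36). So 8^{371} ≡ 8^{11} ≡ 14 (mod 37)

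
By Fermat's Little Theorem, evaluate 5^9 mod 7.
By Fermat: 5^{6} ≡ 1 (mod 7). So 5^{9} = 5^{6} · 5^{3} ≡ 5^{3} ≡ 6 (mod 7)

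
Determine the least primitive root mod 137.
g = 3. For each prime q|136: 3^{68}≡136, 3^{8}≡122, none ≡ 1, so ord_137(3) = 136 and 3 is a primitive root.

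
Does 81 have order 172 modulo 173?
81^{43} ≡ 1 (mod 173) and 43 < 172, so ord_173(81) = 43 ≠ 172 and 81 is not a primitive root.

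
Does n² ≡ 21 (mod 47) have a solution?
By Euler's criterion: 21^{23} ≡ 1 (mod 47). Since this equals 1, 21 is a QR.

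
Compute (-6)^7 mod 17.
By repeated squaring mod 17: (-6)^{1}≡11, (-6)^{2}≡2, (-6)^{4}≡4. Then (-6)^{7} = (-6)^{4+2+1} ≡ 4 × 2 × 11 ≡ 3 mod 17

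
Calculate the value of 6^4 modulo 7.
6^{4} = 1296 ≡ 1 mod 7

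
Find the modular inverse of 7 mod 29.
Since 29 is prime, by Fermat 7^(-1) ≡ 7^{27} ≡ 25 mod 29. Verify: 7 × 25 = 175 ≡ 1 mod 29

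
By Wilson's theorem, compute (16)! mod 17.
By Wilson's theorem, (16)! ≡ -1 ≡ 16 mod 17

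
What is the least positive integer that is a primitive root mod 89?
g = 3. Powers: [3, 9, 27, 81, 65, 17, 51, 64, 14, ...] generates all 88 non-zero residues.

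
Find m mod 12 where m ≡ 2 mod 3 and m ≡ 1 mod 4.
M = 3 × 4 = 12. M₁ = 4, y₁ ≡ 1 mod 3. M₂ = 3, y₂ ≡ 3 mod 4. m = 2×4×1 + 1×3×3 ≡ 5 mod 12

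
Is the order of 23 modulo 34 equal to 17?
Powers of 23 mod 34: 23^1≡23, 23^2≡19, 23^3≡29, 23^4≡21, 23^5≡7, 23^6≡25, 23^7≡31, 23^8≡33, 23^9≡11, 23^10≡15, 23^11≡5, 23^12≡13, 23^13≡27, 23^14≡9, 23^15≡3, 23^16≡1. Already 23^16≡1, so the order is 16 < 17. No, the actual order is 16.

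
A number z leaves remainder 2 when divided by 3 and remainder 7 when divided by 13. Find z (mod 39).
M = 3 × 13 = 39. M₁ = 13, y₁ ≡ 1 (mod 3). M₂ = 3, y₂ ≡ 9 (mod 13). z = 2×13×1 + 7×3×9 ≡ 20 (mod 39)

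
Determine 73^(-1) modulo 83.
Since 83 is prime, by Fermat 73^(-1) ≡ 73^{81} ≡ 58 mod 83. Verify: 73 × 58 = 4234 ≡ 1 mod 83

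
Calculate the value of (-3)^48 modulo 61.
By repeated squaring (mod 61): (-3)^{1}≡58, (-3)^{2}≡9, (-3)^{4}≡20, (-3)^{8}≡34, (-3)^{16}≡58, (-3)^{32}≡9. Then (-3)^{48} = (-3)^{32+16} ≡ 9 × 58 ≡ 34 (mod 61)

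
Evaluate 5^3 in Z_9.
5^{3} = 125 ≡ 8 (mod 9)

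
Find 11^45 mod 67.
By repeated squaring mod 67: 11^{1}≡11, 11^{2}≡54, 11^{4}≡35, 11^{8}≡19, 11^{16}≡26, 11^{32}≡6. Then 11^{45} = 11^{32+8+4+1} ≡ 6 × 19 × 35 × 11 ≡ 5 mod 67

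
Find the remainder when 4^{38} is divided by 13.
By Fermat: 4^{12} ≡ 1 (mod 13). 38 = 3×12 + 2. So 4^{38} ≡ 4^{2} ≡ 3 (mod 13)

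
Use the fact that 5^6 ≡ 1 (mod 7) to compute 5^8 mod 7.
By Fermat: 5^{6} ≡ 1 (mod 7). So 5^{8} = 5^{6} · 5^{2} ≡ 5^{2} ≡ 4 (mod 7)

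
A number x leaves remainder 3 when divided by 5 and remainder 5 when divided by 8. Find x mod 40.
M = 5 × 8 = 40. M₁ = 8, y₁ ≡ 2 mod 5. M₂ = 5, y₂ ≡ 5 mod 8. x = 3×8×2 + 5×5×5 ≡ 13 mod 40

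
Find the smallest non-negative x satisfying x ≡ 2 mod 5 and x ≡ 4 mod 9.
M = 5 × 9 = 45. M₁ = 9, y₁ ≡ 4 mod 5. M₂ = 5, y₂ ≡ 2 mod 9. x = 2×9×4 + 4×5×2 ≡ 22 mod 45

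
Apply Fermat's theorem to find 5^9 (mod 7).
By Fermat: 5^{6} ≡ 1 (mod 7). So 5^{9} = 5^{6} · 5^{3} ≡ 5^{3} ≡ 6 (mod 7)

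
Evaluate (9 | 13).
(9/13) = 9^{6} mod 13 = 1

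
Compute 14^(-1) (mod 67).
Since 67 is prime, by Fermat 14^(-1) ≡ 14^{65} ≡ 24 (mod 67). Verify: 14 × 24 = 336 ≡ 1 (mod 67)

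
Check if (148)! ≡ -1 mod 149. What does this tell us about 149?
(148)! mod 149 = 148. Since this equals -1 mod 149, Wilson confirms 149 is prime.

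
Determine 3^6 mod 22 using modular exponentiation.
By repeated squaring mod 22: 3^{1}≡3, 3^{2}≡9, 3^{4}≡15. Then 3^{6} = 3^{4+2} ≡ 15 × 9 ≡ 3 mod 22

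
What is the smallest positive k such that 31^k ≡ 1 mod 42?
Powers of 31 mod 42: 31^1≡31, 31^2≡37, 31^3≡13, 31^4≡25, 31^5≡19, 31^6≡1. ord_42(31) = 6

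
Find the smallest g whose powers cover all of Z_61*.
g = 2. Powers: [2, 4, 8, 16, 32, 3, 6, ...] generates all 60 non-zero residues.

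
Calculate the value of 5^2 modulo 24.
5^{2} = 25 ≡ 1 (mod 24)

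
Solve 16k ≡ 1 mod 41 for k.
Since 41 is prime, by Fermat 16^(-1) ≡ 16^{39} ≡ 18 mod 41. Verify: 16 × 18 = 288 ≡ 1 mod 41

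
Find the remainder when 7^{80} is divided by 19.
By Fermat: 7^{18} ≡ 1 (mod 19). 80 = 4×18 + 8. So 7^{80} ≡ 7^{8} ≡ 11 (mod 19)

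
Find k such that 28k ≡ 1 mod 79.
Since 79 is prime, by Fermat 28^(-1) ≡ 28^{77} ≡ 48 mod 79. Verify: 28 × 48 = 1344 ≡ 1 mod 79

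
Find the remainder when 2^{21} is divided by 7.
By Fermat: 2^{6} ≡ 1 mod 7. 21 = 3×6 + 3. So 2^{21} ≡ 2^{3} ≡ 1 mod 7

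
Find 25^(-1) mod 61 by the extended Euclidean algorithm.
Extended GCD: 25(22) + 61(-9) = 1. So 25^(-1) ≡ 22 mod 61. Verify: 25 × 22 = 550 ≡ 1 mod 61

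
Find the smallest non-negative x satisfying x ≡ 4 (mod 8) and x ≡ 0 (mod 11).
M = 8 × 11 = 88. M₁ = 11, y₁ ≡ 3 (mod 8). M₂ = 8, y₂ ≡ 7 (mod 11). x = 4×11×3 + 0×8×7 ≡ 44 (mod 88)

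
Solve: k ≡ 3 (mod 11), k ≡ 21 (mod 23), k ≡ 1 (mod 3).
M = 11 × 23 × 3 = 759. M₁ = 69, y₁ ≡ 4 (mod 11). M₂ = 33, y₂ ≡ 7 (mod 23). M₃ = 253, y₃ ≡ 1 (mod 3). k = 3×69×4 + 21×33×7 + 1×253×1 ≡ 619 (mod 759)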